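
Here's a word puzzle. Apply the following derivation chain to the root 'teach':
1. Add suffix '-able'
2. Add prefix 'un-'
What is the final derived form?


Step 1: Add suffix '-able' to 'teach' = 'teachable'
Step 2: Add prefix 'un-' to 'teachable' = 'unteachable'

unteachable


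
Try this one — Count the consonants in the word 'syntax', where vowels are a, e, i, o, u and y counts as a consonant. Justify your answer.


Consonants in 'syntax': s, y, n, t, x = 5 consonants.

5


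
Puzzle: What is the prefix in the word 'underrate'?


The word 'underrate' = 'under' (prefix) + 'rate' (root). The prefix is 'under'.

under


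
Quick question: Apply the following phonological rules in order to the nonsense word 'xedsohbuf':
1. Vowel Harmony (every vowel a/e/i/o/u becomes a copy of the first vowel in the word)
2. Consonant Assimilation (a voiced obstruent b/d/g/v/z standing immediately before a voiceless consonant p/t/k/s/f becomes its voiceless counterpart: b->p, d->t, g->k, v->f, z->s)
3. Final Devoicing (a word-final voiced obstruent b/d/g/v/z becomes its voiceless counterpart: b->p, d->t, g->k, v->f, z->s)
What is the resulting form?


Starting form: 'xedsohbuf'
Rule 1: Vowel Harmony: all vowels become 'e' (matching first vowel). 'xedsohbuf' -> 'xedsehbef'
Rule 2: Consonant Assimilation: voiced obstruent before voiceless consonant becomes voiceless ('ds' -> 'ts'). 'xedsehbef' -> 'xetsehbef'
Rule 3: Final Devoicing: final consonant 'f' is not one of the voiced obstruents b/d/g/v/z. No change.
Final form: 'xetsehbef'

xetsehbef


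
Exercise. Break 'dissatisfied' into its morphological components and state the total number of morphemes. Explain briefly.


Step 1: Identify prefix: 'dis' (meaning: not/apart)
Step 2: Identify root: 'satisfy'
Step 3: Identify suffix(es): 'ed'
Decomposition: dis- (prefix: not/apart) + satisfy (root) + -ed (suffix: past)
Total morphemes: 3

3 morphemes (dis- (prefix: not/apart) + satisfy (root) + -ed (suffix: past))


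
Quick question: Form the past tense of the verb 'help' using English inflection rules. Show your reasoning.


Apply rule: Add -ed. 'help' becomes 'helped'.

helped


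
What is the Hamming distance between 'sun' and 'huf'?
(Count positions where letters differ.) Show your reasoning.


Alignment:
Position 1: 's' vs 'h' = DIFFER
Position 2: 'u' vs 'u' = match
Position 3: 'n' vs 'f' = DIFFER
Total differences: 2

2


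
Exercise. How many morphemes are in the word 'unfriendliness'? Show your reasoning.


Decomposition: un- (prefix) + friend (root) + -ly (suffix) + -ness (suffix) = 4 morpheme(s)

4 morphemes


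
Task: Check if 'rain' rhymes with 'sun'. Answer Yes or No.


Rime (stressed vowel + following sounds) of 'rain': -ain = /eɪn/
Rime of 'sun': -un = /ʌn/
/eɪn/ and /ʌn/ are different ending sounds, so the words do not rhyme.

No


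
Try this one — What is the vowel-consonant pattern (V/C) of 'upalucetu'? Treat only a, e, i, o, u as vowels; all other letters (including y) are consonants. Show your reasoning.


Letter mapping: u = V, p = C, a = V, l = C, u = V, c = C, e = V, t = C, u = V.

VCVCVCVCV


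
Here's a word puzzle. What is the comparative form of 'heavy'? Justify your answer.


Apply comparative formation (consonant + y: change y to i, add -er): 'heavy' -> 'heavier'.

heavier


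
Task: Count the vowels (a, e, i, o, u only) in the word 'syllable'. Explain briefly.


Vowels in 'syllable': a, e = 2 vowels.

2


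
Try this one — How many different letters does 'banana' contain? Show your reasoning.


Unique letters in 'banana': {a, b, n} = 3 distinct letters.

3


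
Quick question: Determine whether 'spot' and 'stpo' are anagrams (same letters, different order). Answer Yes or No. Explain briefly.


Sorted letters of 'spot': 'opst'
Sorted letters of 'stpo': 'opst'
They match.

Yes


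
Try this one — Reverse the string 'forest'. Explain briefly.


Reverse 'forest' character by character: 'tserof'.

tserof


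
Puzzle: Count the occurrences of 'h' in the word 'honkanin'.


Letter 'h' in 'honkanin': found at position(s) 1 = 1 occurrence(s).

1


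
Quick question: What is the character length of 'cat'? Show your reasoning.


Spell out 'cat' and number each letter: c(1), a(2), t(3). Total: 3 letters.

3


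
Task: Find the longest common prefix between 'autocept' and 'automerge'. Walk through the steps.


Compare from the start: 4 characters match: 'auto'. Mismatch at position 5: 'c' vs 'm'.

auto


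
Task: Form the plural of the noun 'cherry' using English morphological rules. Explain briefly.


Apply rule: Change -y to -ies (consonant + y). 'cherry' becomes 'cherries'.

cherries


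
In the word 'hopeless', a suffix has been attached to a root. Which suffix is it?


The word 'hopeless' = 'hope' (root) + '-less' (suffix). The suffix is '-less'.

less


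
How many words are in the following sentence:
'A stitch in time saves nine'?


Split into words: A | stitch | in | time | saves | nine = 6 words.

6


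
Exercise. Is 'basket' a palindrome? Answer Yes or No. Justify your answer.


Forward: 'basket'
Reversed: 'teksab'
They differ.

No


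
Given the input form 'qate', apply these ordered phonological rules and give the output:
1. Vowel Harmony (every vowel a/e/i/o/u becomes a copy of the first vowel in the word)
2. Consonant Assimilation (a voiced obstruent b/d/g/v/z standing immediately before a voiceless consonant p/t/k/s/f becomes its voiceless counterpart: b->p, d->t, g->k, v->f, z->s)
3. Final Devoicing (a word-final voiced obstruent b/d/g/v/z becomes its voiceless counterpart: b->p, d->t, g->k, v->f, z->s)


Starting form: 'qate'
Rule 1: Vowel Harmony: all vowels become 'a' (matching first vowel). 'qate' -> 'qata'
Rule 2: Consonant Assimilation: no voiced obstruent (b/d/g/v/z) stands immediately before a voiceless consonant (p/t/k/s/f). No change.
Rule 3: Final Devoicing: the word ends in the vowel 'a', not a consonant. No change.
Final form: 'qata'

qata


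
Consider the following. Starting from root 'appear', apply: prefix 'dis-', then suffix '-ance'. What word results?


Step 1: Add prefix 'dis-' to 'appear' = 'disappear'
Step 2: Add suffix '-ance' to 'disappear' = 'disappearance'

disappearance


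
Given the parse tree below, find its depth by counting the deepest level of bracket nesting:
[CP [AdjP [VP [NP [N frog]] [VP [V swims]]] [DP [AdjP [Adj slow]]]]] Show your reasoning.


Count bracket nesting levels:
'[' at pos 0: depth = 1
'[' at pos 4: depth = 2
'[' at pos 10: depth = 3
'[' at pos 14: depth = 4
'[' at pos 18: depth = 5
'[' at pos 28: depth = 4
'[' at pos 32: depth = 5
'[' at pos 44: depth = 3
'[' at pos 48: depth = 4
'[' at pos 54: depth = 5
Maximum depth reached: 5

5


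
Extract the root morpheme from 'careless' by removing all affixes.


Remove suffix '-less' from 'careless' to get root 'care'.

care


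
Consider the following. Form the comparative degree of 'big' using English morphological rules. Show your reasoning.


Apply comparative formation (double final consonant, add -er): 'big' -> 'bigger'.

bigger


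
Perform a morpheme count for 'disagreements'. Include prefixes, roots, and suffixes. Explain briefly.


Decomposition: dis- (prefix) + agree (root) + -ment (suffix) + -s (plural) = 4 morpheme(s)

4 morphemes


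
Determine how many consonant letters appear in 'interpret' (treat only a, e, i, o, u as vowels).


Consonants in 'interpret': n, t, r, p, r, t = 6 consonants.

6


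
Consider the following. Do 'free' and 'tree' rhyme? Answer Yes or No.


Rime (stressed vowel + following sounds) of 'free': -ee = /iː/
Rime of 'tree': -ee = /iː/
/iː/ and /iː/ are the same ending sound, so the words rhyme.

Yes


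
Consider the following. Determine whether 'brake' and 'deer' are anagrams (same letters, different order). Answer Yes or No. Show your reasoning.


Sorted letters of 'brake': 'abekr'
Sorted letters of 'deer': 'deer'
They do not match.

No


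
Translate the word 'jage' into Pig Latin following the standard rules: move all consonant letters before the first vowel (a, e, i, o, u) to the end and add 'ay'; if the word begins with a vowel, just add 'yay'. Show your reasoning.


'jage': move consonant cluster 'j' to end and add 'ay': 'agejay'.

agejay


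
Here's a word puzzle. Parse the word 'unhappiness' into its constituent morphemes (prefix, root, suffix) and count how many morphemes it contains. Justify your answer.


Step 1: Identify prefix: 'un' (meaning: not/reverse)
Step 2: Identify root: 'happy'
Step 3: Identify suffix(es): 'ness'
Decomposition: un- (prefix: not/reverse) + happy (root) + -ness (suffix: state of)
Total morphemes: 3

3 morphemes (un- (prefix: not/reverse) + happy (root) + -ness (suffix: state of))


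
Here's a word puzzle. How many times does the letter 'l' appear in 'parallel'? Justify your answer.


Letter 'l' in 'parallel': found at position(s) 5, 6, 8 = 3 occurrence(s).

3


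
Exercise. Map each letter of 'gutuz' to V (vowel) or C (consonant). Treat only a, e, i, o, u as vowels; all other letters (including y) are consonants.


Letter mapping: g = C, u = V, t = C, u = V, z = C.

CVCVC


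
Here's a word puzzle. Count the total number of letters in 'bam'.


Spell out 'bam' and number each letter: b(1), a(2), m(3). Total: 3 letters.

3


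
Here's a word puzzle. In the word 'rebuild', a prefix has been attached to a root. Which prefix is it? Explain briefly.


The word 'rebuild' = 're' (prefix) + 'build' (root). The prefix is 're'.

re


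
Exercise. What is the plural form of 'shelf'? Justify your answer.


Apply rule: Change -f to -ves. 'shelf' becomes 'shelves'.

shelves


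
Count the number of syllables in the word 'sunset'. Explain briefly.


Break 'sunset' into syllables: sun-set -> sun | set = 2 syllables

2 syllables


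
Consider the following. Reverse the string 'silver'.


Reverse 'silver' character by character: 'revlis'.

revlis


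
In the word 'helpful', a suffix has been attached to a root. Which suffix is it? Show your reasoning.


The word 'helpful' = 'help' (root) + '-ful' (suffix). The suffix is '-ful'.

ful


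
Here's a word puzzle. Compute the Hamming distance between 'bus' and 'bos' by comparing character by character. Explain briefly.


Alignment:
Position 1: 'b' vs 'b' = match
Position 2: 'u' vs 'o' = DIFFER
Position 3: 's' vs 's' = match
Total differences: 1

1


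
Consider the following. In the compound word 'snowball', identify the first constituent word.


Split 'snowball' into 'snow' + 'ball'. The first part is 'snow'.

snow


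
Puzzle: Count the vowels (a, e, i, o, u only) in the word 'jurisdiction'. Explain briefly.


Vowels in 'jurisdiction': u, i, i, i, o = 5 vowels.

5


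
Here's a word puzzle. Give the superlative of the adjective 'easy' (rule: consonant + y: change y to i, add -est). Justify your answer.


Apply superlative formation (consonant + y: change y to i, add -est): 'easy' -> 'easiest'.

easiest


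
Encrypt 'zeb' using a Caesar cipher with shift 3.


Shift each letter by 3: z -> c, e -> h, b -> e. Result: 'che'.

che


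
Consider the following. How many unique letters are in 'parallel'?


Unique letters in 'parallel': {a, e, l, p, r} = 5 distinct letters.

5


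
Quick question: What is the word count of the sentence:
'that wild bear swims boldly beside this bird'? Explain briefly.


Split into words: that | wild | bear | swims | boldly | beside | this | bird = 8 words.

8


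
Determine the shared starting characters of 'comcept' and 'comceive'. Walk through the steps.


Compare from the start: 5 characters match: 'comce'. Mismatch at position 6: 'p' vs 'i'.

comce


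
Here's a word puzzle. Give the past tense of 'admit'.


Apply rule: Double final consonant and add -ed. 'admit' becomes 'admitted'.

admitted


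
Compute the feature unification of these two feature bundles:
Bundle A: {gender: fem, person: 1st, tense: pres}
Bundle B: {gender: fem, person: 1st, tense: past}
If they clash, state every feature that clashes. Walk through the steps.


Compare features:
gender: A=fem vs B=fem -> unified: fem
person: A=1st vs B=1st -> unified: 1st
tense: A=pres vs B=past -> CLASH
Clash detected on feature 'tense' (pres vs past); unification fails.

CLASH on 'tense' (pres vs past)


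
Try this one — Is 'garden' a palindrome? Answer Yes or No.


Forward: 'garden'
Reversed: 'nedrag'
They differ.

No


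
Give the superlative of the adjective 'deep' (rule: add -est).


Apply superlative formation (add -est): 'deep' -> 'deepest'.

deepest


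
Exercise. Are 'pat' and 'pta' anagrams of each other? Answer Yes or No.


Sorted letters of 'pat': 'apt'
Sorted letters of 'pta': 'apt'
They match.

Yes


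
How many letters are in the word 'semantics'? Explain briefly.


Spell out 'semantics' and number each letter: s(1), e(2), m(3), a(4), n(5), t(6), i(7), c(8), s(9). Total: 9 letters.

9


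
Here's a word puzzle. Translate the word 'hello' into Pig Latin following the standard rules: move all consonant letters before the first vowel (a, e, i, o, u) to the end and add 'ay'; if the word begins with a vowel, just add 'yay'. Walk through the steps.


'hello': move consonant cluster 'h' to end and add 'ay': 'ellohay'.

ellohay


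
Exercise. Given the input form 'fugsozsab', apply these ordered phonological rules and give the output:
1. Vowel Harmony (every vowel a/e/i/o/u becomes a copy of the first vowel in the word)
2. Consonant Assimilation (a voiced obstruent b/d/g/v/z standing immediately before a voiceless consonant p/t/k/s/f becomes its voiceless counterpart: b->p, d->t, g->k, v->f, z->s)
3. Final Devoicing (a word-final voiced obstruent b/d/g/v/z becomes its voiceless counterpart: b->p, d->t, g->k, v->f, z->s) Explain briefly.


Starting form: 'fugsozsab'
Rule 1: Vowel Harmony: all vowels become 'u' (matching first vowel). 'fugsozsab' -> 'fugsuzsub'
Rule 2: Consonant Assimilation: voiced obstruent before voiceless consonant becomes voiceless ('gs' -> 'ks', 'zs' -> 'ss'). 'fugsuzsub' -> 'fuksussub'
Rule 3: Final Devoicing: word-final voiced obstruent 'b' becomes voiceless 'p'. 'fuksussub' -> 'fuksussup'
Final form: 'fuksussup'

fuksussup


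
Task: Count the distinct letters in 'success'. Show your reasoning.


Unique letters in 'success': {c, e, s, u} = 4 distinct letters.

4


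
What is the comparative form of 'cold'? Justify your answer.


Apply comparative formation (add -er): 'cold' -> 'colder'.

colder


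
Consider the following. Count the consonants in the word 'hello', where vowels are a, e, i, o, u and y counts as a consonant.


Consonants in 'hello': h, l, l = 3 consonants.

3


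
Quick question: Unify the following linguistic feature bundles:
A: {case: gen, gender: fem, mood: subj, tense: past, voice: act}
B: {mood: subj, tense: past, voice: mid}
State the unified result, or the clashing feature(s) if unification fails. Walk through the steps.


Compare features:
case: A=gen vs B=_ -> unified: gen
gender: A=fem vs B=_ -> unified: fem
mood: A=subj vs B=subj -> unified: subj
tense: A=past vs B=past -> unified: past
voice: A=act vs B=mid -> CLASH
Clash detected on feature 'voice' (act vs mid); unification fails.

CLASH on 'voice' (act vs mid)


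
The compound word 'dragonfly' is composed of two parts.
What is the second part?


Split 'dragonfly' into 'dragon' + 'fly'. The second part is 'fly'.

fly


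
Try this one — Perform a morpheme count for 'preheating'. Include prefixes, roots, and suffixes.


Decomposition: pre- (prefix) + heat (root) + -ing (suffix) = 3 morpheme(s)

3 morphemes


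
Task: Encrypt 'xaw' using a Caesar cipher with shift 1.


Shift each letter by 1: x -> y, a -> b, w -> x. Result: 'ybx'.

ybx


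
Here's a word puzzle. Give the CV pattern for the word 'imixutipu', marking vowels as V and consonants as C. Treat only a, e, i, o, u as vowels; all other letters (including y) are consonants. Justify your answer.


Letter mapping: i = V, m = C, i = V, x = C, u = V, t = C, i = V, p = C, u = V.

VCVCVCVCV


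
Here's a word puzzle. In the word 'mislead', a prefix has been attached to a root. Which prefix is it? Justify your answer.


The word 'mislead' = 'mis' (prefix) + 'lead' (root). The prefix is 'mis'.

mis


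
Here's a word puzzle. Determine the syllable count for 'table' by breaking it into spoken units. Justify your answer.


Break 'table' into syllables: ta-ble -> ta | ble = 2 syllables

2 syllables


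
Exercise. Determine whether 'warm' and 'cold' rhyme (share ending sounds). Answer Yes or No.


Rime (stressed vowel + following sounds) of 'warm': -arm = /ɔːrm/
Rime of 'cold': -old = /oʊld/
/ɔːrm/ and /oʊld/ are different ending sounds, so the words do not rhyme.

No


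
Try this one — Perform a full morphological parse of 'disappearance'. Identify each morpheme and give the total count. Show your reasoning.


Step 1: Identify prefix: 'dis' (meaning: not/apart)
Step 2: Identify root: 'appear'
Step 3: Identify suffix(es): 'ance'
Decomposition: dis- (prefix: not/apart) + appear (root) + -ance (suffix: state/act)
Total morphemes: 3

3 morphemes (dis- (prefix: not/apart) + appear (root) + -ance (suffix: state/act))


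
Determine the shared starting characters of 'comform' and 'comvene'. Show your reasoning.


Compare from the start: 3 characters match: 'com'. Mismatch at position 4: 'f' vs 'v'.

com


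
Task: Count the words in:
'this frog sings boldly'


Split into words: this | frog | sings | boldly = 4 words.

4


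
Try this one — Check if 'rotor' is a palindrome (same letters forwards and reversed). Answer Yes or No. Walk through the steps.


Forward: 'rotor'
Reversed: 'rotor'
They are identical.

Yes


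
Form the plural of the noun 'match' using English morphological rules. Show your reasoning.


Apply rule: Add -es (sibilant/fricative ending). 'match' becomes 'matches'.

matches


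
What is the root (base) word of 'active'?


Remove suffix '-ive' from 'active' to get root 'act'.

act


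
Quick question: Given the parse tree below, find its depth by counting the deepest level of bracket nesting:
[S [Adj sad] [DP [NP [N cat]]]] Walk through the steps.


Count bracket nesting levels:
'[' at pos 0: depth = 1
'[' at pos 3: depth = 2
'[' at pos 13: depth = 2
'[' at pos 17: depth = 3
'[' at pos 21: depth = 4
Maximum depth reached: 4

4


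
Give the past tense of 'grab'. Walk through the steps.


Apply rule: Double final consonant and add -ed. 'grab' becomes 'grabbed'.

grabbed


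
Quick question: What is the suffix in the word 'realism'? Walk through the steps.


The word 'realism' = 'real' (root) + '-ism' (suffix). The suffix is '-ism'.

ism


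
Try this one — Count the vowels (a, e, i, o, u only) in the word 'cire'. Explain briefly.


Vowels in 'cire': i, e = 2 vowels.

2


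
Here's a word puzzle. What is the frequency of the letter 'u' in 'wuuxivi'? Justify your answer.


Letter 'u' in 'wuuxivi': found at position(s) 2, 3 = 2 occurrence(s).

2


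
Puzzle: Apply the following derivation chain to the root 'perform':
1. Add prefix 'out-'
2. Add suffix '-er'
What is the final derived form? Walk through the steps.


Step 1: Add prefix 'out-' to 'perform' = 'outperform'
Step 2: Add suffix '-er' to 'outperform' = 'outperformer'

outperformer


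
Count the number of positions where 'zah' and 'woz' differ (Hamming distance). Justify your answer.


Alignment:
Position 1: 'z' vs 'w' = DIFFER
Position 2: 'a' vs 'o' = DIFFER
Position 3: 'h' vs 'z' = DIFFER
Total differences: 3

3


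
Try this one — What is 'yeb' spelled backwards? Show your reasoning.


Reverse 'yeb' character by character: 'bey'.

bey


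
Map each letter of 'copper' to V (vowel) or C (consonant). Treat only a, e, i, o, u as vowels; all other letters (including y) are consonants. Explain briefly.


Letter mapping: c = C, o = V, p = C, p = C, e = V, r = C.

CVCCVC


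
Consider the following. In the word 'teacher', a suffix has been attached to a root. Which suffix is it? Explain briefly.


The word 'teacher' = 'teach' (root) + '-er' (suffix). The suffix is '-er'.

er


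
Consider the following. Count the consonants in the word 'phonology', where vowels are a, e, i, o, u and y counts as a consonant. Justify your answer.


Consonants in 'phonology': p, h, n, l, g, y = 6 consonants.

6


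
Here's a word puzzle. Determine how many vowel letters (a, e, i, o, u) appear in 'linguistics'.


Vowels in 'linguistics': i, u, i, i = 4 vowels.

4


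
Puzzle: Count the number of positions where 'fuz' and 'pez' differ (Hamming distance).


Alignment:
Position 1: 'f' vs 'p' = DIFFER
Position 2: 'u' vs 'e' = DIFFER
Position 3: 'z' vs 'z' = match
Total differences: 2

2


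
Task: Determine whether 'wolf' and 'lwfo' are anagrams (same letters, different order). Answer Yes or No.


Sorted letters of 'wolf': 'flow'
Sorted letters of 'lwfo': 'flow'
They match.

Yes


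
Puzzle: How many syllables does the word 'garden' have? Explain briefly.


Break 'garden' into syllables: gar-den -> gar | den = 2 syllables

2 syllables


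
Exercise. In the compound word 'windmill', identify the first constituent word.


Split 'windmill' into 'wind' + 'mill'. The first part is 'wind'.

wind


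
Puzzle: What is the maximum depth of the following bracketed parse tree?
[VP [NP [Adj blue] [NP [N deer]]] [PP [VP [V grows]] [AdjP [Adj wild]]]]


Count bracket nesting levels:
'[' at pos 0: depth = 1
'[' at pos 4: depth = 2
'[' at pos 8: depth = 3
'[' at pos 19: depth = 3
'[' at pos 23: depth = 4
'[' at pos 34: depth = 2
'[' at pos 38: depth = 3
'[' at pos 42: depth = 4
'[' at pos 53: depth = 3
'[' at pos 59: depth = 4
Maximum depth reached: 4

4


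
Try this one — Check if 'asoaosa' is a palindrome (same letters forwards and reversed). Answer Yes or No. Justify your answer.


Forward: 'asoaosa'
Reversed: 'asoaosa'
They are identical.

Yes


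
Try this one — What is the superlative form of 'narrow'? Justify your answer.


Apply superlative formation (add -est): 'narrow' -> 'narrowest'.

narrowest


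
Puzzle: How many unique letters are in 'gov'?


Unique letters in 'gov': {g, o, v} = 3 distinct letters.

3


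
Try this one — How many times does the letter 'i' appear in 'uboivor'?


Letter 'i' in 'uboivor': found at position(s) 4 = 1 occurrence(s).

1


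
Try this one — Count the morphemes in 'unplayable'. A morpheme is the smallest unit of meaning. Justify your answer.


Decomposition: un- (prefix) + play (root) + -able (suffix) = 3 morpheme(s)

3 morphemes


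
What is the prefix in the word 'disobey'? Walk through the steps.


The word 'disobey' = 'dis' (prefix) + 'obey' (root). The prefix is 'dis'.

dis


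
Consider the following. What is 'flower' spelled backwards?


Reverse 'flower' character by character: 'rewolf'.

rewolf


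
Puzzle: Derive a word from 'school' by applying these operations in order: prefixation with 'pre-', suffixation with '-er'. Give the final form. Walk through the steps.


Step 1: Add prefix 'pre-' to 'school' = 'preschool'
Step 2: Add suffix '-er' to 'preschool' = 'preschooler'

preschooler


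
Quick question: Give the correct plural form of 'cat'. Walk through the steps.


Apply rule: Add -s. 'cat' becomes 'cats'.

cats


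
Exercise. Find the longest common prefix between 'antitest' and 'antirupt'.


Compare from the start: 4 characters match: 'anti'. Mismatch at position 5: 't' vs 'r'.

anti


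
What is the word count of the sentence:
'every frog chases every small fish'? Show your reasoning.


Split into words: every | frog | chases | every | small | fish = 6 words.

6


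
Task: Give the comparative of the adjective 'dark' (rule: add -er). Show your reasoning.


Apply comparative formation (add -er): 'dark' -> 'darker'.

darker


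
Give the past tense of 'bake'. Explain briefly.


Apply rule: Add -d (word ends in -e). 'bake' becomes 'baked'.

baked


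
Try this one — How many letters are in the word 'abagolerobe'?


Spell out 'abagolerobe' and number each letter: a(1), b(2), a(3), g(4), o(5), l(6), e(7), r(8), o(9), b(10), e(11). Total: 11 letters.

11


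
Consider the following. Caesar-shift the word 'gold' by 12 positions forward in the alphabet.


Shift each letter by 12: g -> s, o -> a, l -> x, d -> p. Result: 'saxp'.

saxp


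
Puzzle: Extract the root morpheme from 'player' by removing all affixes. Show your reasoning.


Remove suffix '-er' from 'player' to get root 'play'.

play


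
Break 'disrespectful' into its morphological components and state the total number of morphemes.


Step 1: Identify prefix: 'dis' (meaning: not/apart)
Step 2: Identify root: 'respect'
Step 3: Identify suffix(es): 'ful'
Decomposition: dis- (prefix: not/apart) + respect (root) + -ful (suffix: full of)
Total morphemes: 3

3 morphemes (dis- (prefix: not/apart) + respect (root) + -ful (suffix: full of))


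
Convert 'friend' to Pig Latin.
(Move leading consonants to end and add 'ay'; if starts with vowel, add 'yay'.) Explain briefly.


'friend': move consonant cluster 'fr' to end and add 'ay': 'iendfray'.

iendfray


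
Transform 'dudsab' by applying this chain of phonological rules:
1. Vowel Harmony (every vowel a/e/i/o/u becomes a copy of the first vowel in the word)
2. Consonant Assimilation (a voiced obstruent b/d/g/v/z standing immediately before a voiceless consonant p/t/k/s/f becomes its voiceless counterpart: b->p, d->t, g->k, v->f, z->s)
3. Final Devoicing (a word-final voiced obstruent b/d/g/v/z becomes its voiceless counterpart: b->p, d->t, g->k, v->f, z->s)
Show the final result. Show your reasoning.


Starting form: 'dudsab'
Rule 1: Vowel Harmony: all vowels become 'u' (matching first vowel). 'dudsab' -> 'dudsub'
Rule 2: Consonant Assimilation: voiced obstruent before voiceless consonant becomes voiceless ('ds' -> 'ts'). 'dudsub' -> 'dutsub'
Rule 3: Final Devoicing: word-final voiced obstruent 'b' becomes voiceless 'p'. 'dutsub' -> 'dutsup'
Final form: 'dutsup'

dutsup


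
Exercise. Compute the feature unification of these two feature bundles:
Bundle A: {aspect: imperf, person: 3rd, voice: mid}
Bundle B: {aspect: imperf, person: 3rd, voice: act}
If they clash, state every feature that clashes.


Compare features:
aspect: A=imperf vs B=imperf -> unified: imperf
person: A=3rd vs B=3rd -> unified: 3rd
voice: A=mid vs B=act -> CLASH
Clash detected on feature 'voice' (mid vs act); unification fails.

CLASH on 'voice' (mid vs act)


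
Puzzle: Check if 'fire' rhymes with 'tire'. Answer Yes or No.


Rime (stressed vowel + following sounds) of 'fire': -ire = /aɪər/
Rime of 'tire': -ire = /aɪər/
/aɪər/ and /aɪər/ are the same ending sound, so the words rhyme.

Yes


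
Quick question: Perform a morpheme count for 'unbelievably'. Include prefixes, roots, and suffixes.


Decomposition: un- (prefix) + believe (root) + -able (suffix) + -ly (suffix) = 4 morpheme(s)

4 morphemes


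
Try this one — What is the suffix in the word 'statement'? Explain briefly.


The word 'statement' = 'state' (root) + '-ment' (suffix). The suffix is '-ment'.

ment


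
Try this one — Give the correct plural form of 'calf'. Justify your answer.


Apply rule: Change -f to -ves. 'calf' becomes 'calves'.

calves


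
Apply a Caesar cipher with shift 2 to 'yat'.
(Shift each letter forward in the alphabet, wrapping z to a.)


Shift each letter by 2: y -> a, a -> c, t -> v. Result: 'acv'.

acv


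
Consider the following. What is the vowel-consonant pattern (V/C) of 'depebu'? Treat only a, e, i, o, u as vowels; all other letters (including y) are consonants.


Letter mapping: d = C, e = V, p = C, e = V, b = C, u = V.

CVCVCV


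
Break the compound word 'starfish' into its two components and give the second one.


Split 'starfish' into 'star' + 'fish'. The second part is 'fish'.

fish


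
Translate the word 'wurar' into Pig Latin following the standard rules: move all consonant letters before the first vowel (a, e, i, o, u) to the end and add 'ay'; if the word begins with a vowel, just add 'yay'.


'wurar': move consonant cluster 'w' to end and add 'ay': 'urarway'.

urarway


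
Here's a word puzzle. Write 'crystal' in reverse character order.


Reverse 'crystal' character by character: 'latsyrc'.

latsyrc


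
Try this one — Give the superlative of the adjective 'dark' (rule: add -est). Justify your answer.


Apply superlative formation (add -est): 'dark' -> 'darkest'.

darkest


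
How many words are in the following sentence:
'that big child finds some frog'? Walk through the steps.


Split into words: that | big | child | finds | some | frog = 6 words.

6


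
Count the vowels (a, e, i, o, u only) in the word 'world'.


Vowels in 'world': o = 1 vowels.

1


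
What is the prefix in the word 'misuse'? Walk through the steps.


The word 'misuse' = 'mis' (prefix) + 'use' (root). The prefix is 'mis'.

mis


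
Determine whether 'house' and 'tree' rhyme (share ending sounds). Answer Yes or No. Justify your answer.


Rime (stressed vowel + following sounds) of 'house': -ouse = /aʊs/
Rime of 'tree': -ee = /iː/
/aʊs/ and /iː/ are different ending sounds, so the words do not rhyme.

No


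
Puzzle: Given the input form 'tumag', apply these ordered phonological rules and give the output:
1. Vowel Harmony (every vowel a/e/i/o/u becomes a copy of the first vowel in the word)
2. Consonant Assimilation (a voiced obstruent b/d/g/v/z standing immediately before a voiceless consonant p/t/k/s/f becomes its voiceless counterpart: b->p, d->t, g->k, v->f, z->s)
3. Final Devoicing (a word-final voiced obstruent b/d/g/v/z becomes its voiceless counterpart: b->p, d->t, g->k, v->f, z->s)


Starting form: 'tumag'
Rule 1: Vowel Harmony: all vowels become 'u' (matching first vowel). 'tumag' -> 'tumug'
Rule 2: Consonant Assimilation: no voiced obstruent (b/d/g/v/z) stands immediately before a voiceless consonant (p/t/k/s/f). No change.
Rule 3: Final Devoicing: word-final voiced obstruent 'g' becomes voiceless 'k'. 'tumug' -> 'tumuk'
Final form: 'tumuk'

tumuk


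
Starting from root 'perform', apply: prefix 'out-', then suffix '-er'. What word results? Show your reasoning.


Step 1: Add prefix 'out-' to 'perform' = 'outperform'
Step 2: Add suffix '-er' to 'outperform' = 'outperformer'

outperformer


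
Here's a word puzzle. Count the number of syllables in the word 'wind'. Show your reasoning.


Break 'wind' into syllables: wind -> wind = 1 syllable

1 syllable


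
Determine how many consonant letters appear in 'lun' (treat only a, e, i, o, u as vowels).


Consonants in 'lun': l, n = 2 consonants.

2


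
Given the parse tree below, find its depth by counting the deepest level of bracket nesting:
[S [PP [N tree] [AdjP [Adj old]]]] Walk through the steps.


Count bracket nesting levels:
'[' at pos 0: depth = 1
'[' at pos 3: depth = 2
'[' at pos 7: depth = 3
'[' at pos 16: depth = 3
'[' at pos 22: depth = 4
Maximum depth reached: 4

4


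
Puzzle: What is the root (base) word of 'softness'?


Remove suffix '-ness' from 'softness' to get root 'soft'.

soft


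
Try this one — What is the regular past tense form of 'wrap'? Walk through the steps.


Apply rule: Double final consonant and add -ed. 'wrap' becomes 'wrapped'.

wrapped


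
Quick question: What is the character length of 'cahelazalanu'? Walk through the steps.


Spell out 'cahelazalanu' and number each letter: c(1), a(2), h(3), e(4), l(5), a(6), z(7), a(8), l(9), a(10), n(11), u(12). Total: 12 letters.

12


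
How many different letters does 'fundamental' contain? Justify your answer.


Unique letters in 'fundamental': {a, d, e, f, l, m, n, t, u} = 9 distinct letters.

9


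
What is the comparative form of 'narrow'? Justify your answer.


Apply comparative formation (add -er): 'narrow' -> 'narrower'.

narrower


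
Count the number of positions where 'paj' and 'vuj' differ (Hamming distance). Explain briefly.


Alignment:
Position 1: 'p' vs 'v' = DIFFER
Position 2: 'a' vs 'u' = DIFFER
Position 3: 'j' vs 'j' = match
Total differences: 2

2


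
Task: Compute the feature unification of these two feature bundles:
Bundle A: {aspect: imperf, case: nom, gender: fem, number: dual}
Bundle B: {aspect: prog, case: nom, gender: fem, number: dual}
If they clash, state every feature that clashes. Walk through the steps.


Compare features:
aspect: A=imperf vs B=prog -> CLASH
case: A=nom vs B=nom -> unified: nom
gender: A=fem vs B=fem -> unified: fem
number: A=dual vs B=dual -> unified: dual
Clash detected on feature 'aspect' (imperf vs prog); unification fails.

CLASH on 'aspect' (imperf vs prog)


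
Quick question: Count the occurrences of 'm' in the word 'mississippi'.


Letter 'm' in 'mississippi': found at position(s) 1 = 1 occurrence(s).

1


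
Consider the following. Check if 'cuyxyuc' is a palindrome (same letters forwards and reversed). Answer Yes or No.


Forward: 'cuyxyuc'
Reversed: 'cuyxyuc'
They are identical.

Yes


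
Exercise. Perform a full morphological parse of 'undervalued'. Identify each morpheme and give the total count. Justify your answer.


Step 1: Identify prefix: 'under' (meaning: beneath/insufficient)
Step 2: Identify root: 'value'
Step 3: Identify suffix(es): 'ed'
Decomposition: under- (prefix: beneath/insufficient) + value (root) + -ed (suffix: past)
Total morphemes: 3

3 morphemes (under- (prefix: beneath/insufficient) + value (root) + -ed (suffix: past))


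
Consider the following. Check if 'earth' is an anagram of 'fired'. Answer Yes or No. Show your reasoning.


Sorted letters of 'earth': 'aehrt'
Sorted letters of 'fired': 'defir'
They do not match.

No


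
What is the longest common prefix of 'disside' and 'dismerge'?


Compare from the start: 3 characters match: 'dis'. Mismatch at position 4: 's' vs 'm'.

dis


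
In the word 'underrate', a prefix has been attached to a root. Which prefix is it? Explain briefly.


The word 'underrate' = 'under' (prefix) + 'rate' (root). The prefix is 'under'.

under


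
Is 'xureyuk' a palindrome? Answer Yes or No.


Forward: 'xureyuk'
Reversed: 'kuyerux'
They differ.

No


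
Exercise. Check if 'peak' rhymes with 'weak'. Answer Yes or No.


Rime (stressed vowel + following sounds) of 'peak': -eak = /iːk/
Rime of 'weak': -eak = /iːk/
/iːk/ and /iːk/ are the same ending sound, so the words rhyme.

Yes


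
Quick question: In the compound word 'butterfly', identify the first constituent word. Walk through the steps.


Split 'butterfly' into 'butter' + 'fly'. The first part is 'butter'.

butter


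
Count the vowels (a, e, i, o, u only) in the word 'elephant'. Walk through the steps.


Vowels in 'elephant': e, e, a = 3 vowels.

3


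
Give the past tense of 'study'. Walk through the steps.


Apply rule: Change -y to -ied. 'study' becomes 'studied'.

studied


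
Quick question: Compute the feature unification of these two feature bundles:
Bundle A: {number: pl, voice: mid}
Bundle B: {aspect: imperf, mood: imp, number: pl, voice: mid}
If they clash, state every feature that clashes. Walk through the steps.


Compare features:
aspect: A=_ vs B=imperf -> unified: imperf
mood: A=_ vs B=imp -> unified: imp
number: A=pl vs B=pl -> unified: pl
voice: A=mid vs B=mid -> unified: mid
No clashes found.

Unified: {aspect: imperf, mood: imp, number: pl, voice: mid}


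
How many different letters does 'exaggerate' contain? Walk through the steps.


Unique letters in 'exaggerate': {a, e, g, r, t, x} = 6 distinct letters.

6


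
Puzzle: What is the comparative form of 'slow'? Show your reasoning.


Apply comparative formation (add -er): 'slow' -> 'slower'.

slower


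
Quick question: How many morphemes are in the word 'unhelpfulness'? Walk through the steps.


Decomposition: un- (prefix) + help (root) + -ful (suffix) + -ness (suffix) = 4 morpheme(s)

4 morphemes


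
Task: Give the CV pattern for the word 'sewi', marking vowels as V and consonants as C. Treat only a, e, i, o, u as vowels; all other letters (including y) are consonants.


Letter mapping: s = C, e = V, w = C, i = V.

CVCV


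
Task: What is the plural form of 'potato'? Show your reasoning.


Apply rule: Add -es (consonant + o). 'potato' becomes 'potatoes'.

potatoes


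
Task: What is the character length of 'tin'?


Spell out 'tin' and number each letter: t(1), i(2), n(3). Total: 3 letters.

3


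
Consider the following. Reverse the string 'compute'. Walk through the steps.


Reverse 'compute' character by character: 'etupmoc'.

etupmoc


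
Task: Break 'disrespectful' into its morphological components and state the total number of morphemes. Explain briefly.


Step 1: Identify prefix: 'dis' (meaning: not/apart)
Step 2: Identify root: 'respect'
Step 3: Identify suffix(es): 'ful'
Decomposition: dis- (prefix: not/apart) + respect (root) + -ful (suffix: full of)
Total morphemes: 3

3 morphemes (dis- (prefix: not/apart) + respect (root) + -ful (suffix: full of))


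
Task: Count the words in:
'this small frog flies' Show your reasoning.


Split into words: this | small | frog | flies = 4 words.

4


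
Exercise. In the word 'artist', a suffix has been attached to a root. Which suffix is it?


The word 'artist' = 'art' (root) + '-ist' (suffix). The suffix is '-ist'.

ist


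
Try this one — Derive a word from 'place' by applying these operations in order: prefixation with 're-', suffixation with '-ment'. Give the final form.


Step 1: Add prefix 're-' to 'place' = 'replace'
Step 2: Add suffix '-ment' to 'replace' = 'replacement'

replacement


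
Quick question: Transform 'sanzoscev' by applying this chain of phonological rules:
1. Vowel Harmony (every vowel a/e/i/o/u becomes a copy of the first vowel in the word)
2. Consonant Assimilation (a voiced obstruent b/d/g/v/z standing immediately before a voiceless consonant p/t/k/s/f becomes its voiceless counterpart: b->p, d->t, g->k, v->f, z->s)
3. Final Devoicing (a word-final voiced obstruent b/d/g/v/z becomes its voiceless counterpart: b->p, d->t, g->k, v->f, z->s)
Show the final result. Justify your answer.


Starting form: 'sanzoscev'
Rule 1: Vowel Harmony: all vowels become 'a' (matching first vowel). 'sanzoscev' -> 'sanzascav'
Rule 2: Consonant Assimilation: no voiced obstruent (b/d/g/v/z) stands immediately before a voiceless consonant (p/t/k/s/f). No change.
Rule 3: Final Devoicing: word-final voiced obstruent 'v' becomes voiceless 'f'. 'sanzascav' -> 'sanzascaf'
Final form: 'sanzascaf'

sanzascaf


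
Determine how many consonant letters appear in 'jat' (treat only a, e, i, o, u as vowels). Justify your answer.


Consonants in 'jat': j, t = 2 consonants.

2


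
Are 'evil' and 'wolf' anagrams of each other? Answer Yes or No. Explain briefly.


Sorted letters of 'evil': 'eilv'
Sorted letters of 'wolf': 'flow'
They do not match.

No


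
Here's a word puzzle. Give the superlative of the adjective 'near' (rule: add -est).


Apply superlative formation (add -est): 'near' -> 'nearest'.

nearest


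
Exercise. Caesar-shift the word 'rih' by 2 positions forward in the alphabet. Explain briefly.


Shift each letter by 2: r -> t, i -> k, h -> j. Result: 'tkj'.

tkj


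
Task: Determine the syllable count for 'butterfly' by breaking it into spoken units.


Break 'butterfly' into syllables: but-ter-fly -> but | ter | fly = 3 syllables

3 syllables
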